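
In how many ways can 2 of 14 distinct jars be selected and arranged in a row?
P(14,2) = 14!/(14-2)! = 182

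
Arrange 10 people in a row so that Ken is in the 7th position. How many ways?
Fix one position: (10-1)! = 362880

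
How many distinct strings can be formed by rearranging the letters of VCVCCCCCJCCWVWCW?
16! / (1! × 9! × 3! × 3!) = 1601600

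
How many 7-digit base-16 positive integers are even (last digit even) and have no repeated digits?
Last∈{0,2,4,6,8,10,12,14}. Last=0: 3603600. Last nonzero: 7×14×P(14,5) = 23543520. Total = 27147120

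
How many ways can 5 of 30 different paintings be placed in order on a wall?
P(30,5) = 30!/(30-5)! = 17100720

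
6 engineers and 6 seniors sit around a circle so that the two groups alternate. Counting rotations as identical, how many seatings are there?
Fix one of the engineers: (6-1)! ways for the remaining engineers, × 6! ways for the seniors = 120 × 720 = 86400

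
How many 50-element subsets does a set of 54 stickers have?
C(54,50) = 54!/(50!×4!) = 316251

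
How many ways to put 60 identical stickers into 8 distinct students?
C(60+8-1, 8-1) = C(67, 7) = 869648208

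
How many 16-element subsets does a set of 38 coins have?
C(38,16) = 38!/(16!×22!) = 22239974430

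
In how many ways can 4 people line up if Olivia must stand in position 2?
Fix one position: (4-1)! = 6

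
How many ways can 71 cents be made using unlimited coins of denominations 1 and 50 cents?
Coefficient of x^71 in 1/(1-x^1) · 1/(1-x^50). Use j coins of 50 for j = 0..⌊71/50⌋ = 1, the rest in 1s: 1 + 1 = 2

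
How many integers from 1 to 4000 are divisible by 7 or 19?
⌊4000/7⌋ + ⌊4000/19⌋ - ⌊4000/133⌋ = 571 + 210 - 30 = 751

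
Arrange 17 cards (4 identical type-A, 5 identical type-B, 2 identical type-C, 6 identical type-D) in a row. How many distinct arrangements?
17! / (4! × 5! × 2! × 6!) = 85765680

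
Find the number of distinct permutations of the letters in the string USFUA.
5! / (2! × 1! × 1! × 1!) = 60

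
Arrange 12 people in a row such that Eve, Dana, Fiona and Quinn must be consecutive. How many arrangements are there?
Treat the 4 as one block: (12-4+1)! × 4! = 362880 × 24 = 8709120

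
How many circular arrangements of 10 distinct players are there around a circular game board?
Circular: fix one position, arrange the rest. (10-1)! = 362880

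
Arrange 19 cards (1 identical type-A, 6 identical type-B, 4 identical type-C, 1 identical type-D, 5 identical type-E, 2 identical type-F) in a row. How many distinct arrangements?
19! / (1! × 6! × 4! × 1! × 5! × 2!) = 29331862560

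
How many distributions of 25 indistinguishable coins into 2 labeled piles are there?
C(25+2-1, 2-1) = C(26, 1) = 26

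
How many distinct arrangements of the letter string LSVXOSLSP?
9! / (2! × 1! × 1! × 1! × 3! × 1!) = 30240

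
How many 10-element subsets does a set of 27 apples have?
C(27,10) = 27!/(10!×17!) = 8436285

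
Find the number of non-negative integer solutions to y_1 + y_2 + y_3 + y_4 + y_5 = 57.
C(57+5-1, 5-1) = C(61, 4) = 521855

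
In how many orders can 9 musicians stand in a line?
9! = 362880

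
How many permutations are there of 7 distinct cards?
7! = 5040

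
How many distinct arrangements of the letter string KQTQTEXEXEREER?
14! / (1! × 2! × 2! × 5! × 2! × 2!) = 45405360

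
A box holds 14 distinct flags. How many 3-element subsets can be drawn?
C(14,3) = 14!/(3!×11!) = 364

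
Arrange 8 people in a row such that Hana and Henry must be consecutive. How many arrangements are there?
Treat the 2 as one block: (8-2+1)! × 2! = 5040 × 2 = 10080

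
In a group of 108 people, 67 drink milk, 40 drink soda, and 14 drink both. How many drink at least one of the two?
|A∪B| = |A| + |B| - |A∩B| = 67 + 40 - 14 = 93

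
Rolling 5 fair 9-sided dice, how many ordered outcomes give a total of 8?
Coefficient of x^8 in (x + x² + ... + x^9)^5. By inclusion-exclusion on dice exceeding 9: Σ_j (-1)^j C(5,j)·C(8-1-9j, 4) = C(5,0)·C(7,4) = 1·35 = 35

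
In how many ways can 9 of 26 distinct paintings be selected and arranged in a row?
P(26,9) = 26!/(26-9)! = 1133836704000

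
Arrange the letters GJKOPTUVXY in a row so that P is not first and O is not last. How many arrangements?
By inclusion-exclusion: 10! - 2×(10-1)! + (10-2)! = 3628800 - 725760 + 40320 = 2943360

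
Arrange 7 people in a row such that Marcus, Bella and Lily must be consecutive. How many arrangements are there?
Treat the 3 as one block: (7-3+1)! × 3! = 120 × 6 = 720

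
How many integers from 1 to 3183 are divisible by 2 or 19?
⌊3183/2⌋ + ⌊3183/19⌋ - ⌊3183/38⌋ = 1591 + 167 - 83 = 1675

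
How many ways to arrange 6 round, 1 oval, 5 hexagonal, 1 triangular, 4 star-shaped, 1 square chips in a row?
18! / (6! × 1! × 5! × 1! × 4! × 1!) = 3087564480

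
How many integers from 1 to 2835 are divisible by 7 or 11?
⌊2835/7⌋ + ⌊2835/11⌋ - ⌊2835/77⌋ = 405 + 257 - 36 = 626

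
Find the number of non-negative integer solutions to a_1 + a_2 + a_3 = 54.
C(54+3-1, 3-1) = C(56, 2) = 1540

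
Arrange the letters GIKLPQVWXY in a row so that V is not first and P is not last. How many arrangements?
By inclusion-exclusion: 10! - 2×(10-1)! + (10-2)! = 3628800 - 725760 + 40320 = 2943360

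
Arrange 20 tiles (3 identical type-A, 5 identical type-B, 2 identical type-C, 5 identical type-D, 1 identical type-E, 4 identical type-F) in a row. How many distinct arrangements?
20! / (3! × 5! × 2! × 5! × 1! × 4!) = 586637251200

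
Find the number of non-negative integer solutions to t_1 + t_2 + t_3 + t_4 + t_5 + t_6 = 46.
C(46+6-1, 6-1) = C(51, 5) = 2349060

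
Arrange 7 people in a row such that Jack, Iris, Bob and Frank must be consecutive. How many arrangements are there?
Treat the 4 as one block: (7-4+1)! × 4! = 24 × 24 = 576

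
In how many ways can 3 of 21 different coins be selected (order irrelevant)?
C(21,3) = 21!/(3!×18!) = 1330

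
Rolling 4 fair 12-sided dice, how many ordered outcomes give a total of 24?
Coefficient of x^24 in (x + x² + ... + x^12)^4. By inclusion-exclusion on dice exceeding 12: Σ_j (-1)^j C(4,j)·C(24-1-12j, 3) = C(4,0)·C(23,3) - C(4,1)·C(11,3) = 1·1771 - 4·165 = 1111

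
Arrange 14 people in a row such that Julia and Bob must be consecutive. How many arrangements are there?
Treat the 2 as one block: (14-2+1)! × 2! = 6227020800 × 2 = 12454041600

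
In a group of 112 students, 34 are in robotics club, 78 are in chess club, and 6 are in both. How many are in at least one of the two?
|A∪B| = |A| + |B| - |A∩B| = 34 + 78 - 6 = 106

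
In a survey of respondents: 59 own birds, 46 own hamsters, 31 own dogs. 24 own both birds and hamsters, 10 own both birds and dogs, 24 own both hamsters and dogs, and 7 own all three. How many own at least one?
|A∪B∪C| = 59+46+31-24-10-24+7 = 85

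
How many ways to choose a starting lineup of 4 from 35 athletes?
C(35,4) = 35!/(4!×31!) = 52360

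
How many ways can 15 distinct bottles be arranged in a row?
15! = 1307674368000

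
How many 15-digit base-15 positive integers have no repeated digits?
First digit: 14 choices (nonzero). Then descending: 14 × 14 × 13 × 12 × 11 × 10 × 9 × 8 × 7 × 6 × 5 × 4 × 3 × 2 × 1 = 1220496076800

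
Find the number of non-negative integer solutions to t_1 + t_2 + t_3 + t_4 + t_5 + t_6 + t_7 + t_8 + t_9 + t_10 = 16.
C(16+10-1, 10-1) = C(25, 9) = 2042975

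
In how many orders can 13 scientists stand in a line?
13! = 6227020800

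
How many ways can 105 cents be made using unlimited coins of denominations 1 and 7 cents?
Coefficient of x^105 in 1/(1-x^1) · 1/(1-x^7). Use j coins of 7 for j = 0..⌊105/7⌋ = 15, the rest in 1s: 15 + 1 = 16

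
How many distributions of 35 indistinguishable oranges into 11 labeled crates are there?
C(35+11-1, 11-1) = C(45, 10) = 3190187286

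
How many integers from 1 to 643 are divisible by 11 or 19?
⌊643/11⌋ + ⌊643/19⌋ - ⌊643/209⌋ = 58 + 33 - 3 = 88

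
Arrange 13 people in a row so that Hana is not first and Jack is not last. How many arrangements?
By inclusion-exclusion: 13! - 2×(13-1)! + (13-2)! = 6227020800 - 958003200 + 39916800 = 5308934400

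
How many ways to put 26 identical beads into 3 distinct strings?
C(26+3-1, 3-1) = C(28, 2) = 378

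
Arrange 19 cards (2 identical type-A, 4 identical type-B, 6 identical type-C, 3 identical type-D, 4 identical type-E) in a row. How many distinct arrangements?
19! / (2! × 4! × 6! × 3! × 4!) = 24443218800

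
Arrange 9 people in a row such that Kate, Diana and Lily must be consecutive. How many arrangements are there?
Treat the 3 as one block: (9-3+1)! × 3! = 5040 × 6 = 30240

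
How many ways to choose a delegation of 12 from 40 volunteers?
C(40,12) = 40!/(12!×28!) = 5586853480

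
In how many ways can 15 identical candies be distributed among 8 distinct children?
C(15+8-1, 8-1) = C(22, 7) = 170544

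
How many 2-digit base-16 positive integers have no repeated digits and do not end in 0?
Last digit: 15 nonzero choices. First digit: 14 (nonzero, ≠last). Middle 0: P(14,0) = 1. Total = 210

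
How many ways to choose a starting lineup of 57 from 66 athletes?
C(66,57) = 66!/(57!×9!) = 37014131440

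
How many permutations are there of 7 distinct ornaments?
7! = 5040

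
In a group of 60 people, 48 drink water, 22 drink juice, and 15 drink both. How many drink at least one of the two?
|A∪B| = |A| + |B| - |A∩B| = 48 + 22 - 15 = 55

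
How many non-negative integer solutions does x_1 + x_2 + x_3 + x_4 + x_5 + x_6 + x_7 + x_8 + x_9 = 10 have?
C(10+9-1, 9-1) = C(18, 8) = 43758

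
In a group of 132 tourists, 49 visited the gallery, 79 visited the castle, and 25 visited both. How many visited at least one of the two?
|A∪B| = |A| + |B| - |A∩B| = 49 + 79 - 25 = 103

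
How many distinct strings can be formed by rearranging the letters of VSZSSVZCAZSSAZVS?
16! / (1! × 3! × 6! × 2! × 4!) = 100900800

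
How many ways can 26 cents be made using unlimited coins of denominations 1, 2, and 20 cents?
Coefficient of x^26 in 1/(1-x^1) · 1/(1-x^2) · 1/(1-x^20). Case on j = number of 20-cent coins (j = 0..1); remainder r = 26 - 20j is made from {1,2} in ⌊r/2⌋+1 ways. r = 26, 6 → 14 + 4 = 18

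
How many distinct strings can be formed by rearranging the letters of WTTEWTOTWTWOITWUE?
17! / (2! × 6! × 1! × 2! × 5! × 1!) = 1029188160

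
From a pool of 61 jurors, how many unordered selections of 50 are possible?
C(61,50) = 61!/(50!×11!) = 418094152866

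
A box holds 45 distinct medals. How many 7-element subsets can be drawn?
C(45,7) = 45!/(7!×38!) = 45379620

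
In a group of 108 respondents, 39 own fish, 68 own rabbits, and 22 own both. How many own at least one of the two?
|A∪B| = |A| + |B| - |A∩B| = 39 + 68 - 22 = 85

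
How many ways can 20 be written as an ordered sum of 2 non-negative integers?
C(20+2-1, 2-1) = C(21, 1) = 21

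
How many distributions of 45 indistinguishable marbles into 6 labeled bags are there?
C(45+6-1, 6-1) = C(50, 5) = 2118760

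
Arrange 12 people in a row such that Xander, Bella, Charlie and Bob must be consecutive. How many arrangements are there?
Treat the 4 as one block: (12-4+1)! × 4! = 362880 × 24 = 8709120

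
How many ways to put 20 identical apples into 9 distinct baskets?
C(20+9-1, 9-1) = C(28, 8) = 3108105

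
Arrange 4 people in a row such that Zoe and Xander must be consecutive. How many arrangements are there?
Treat the 2 as one block: (4-2+1)! × 2! = 6 × 2 = 12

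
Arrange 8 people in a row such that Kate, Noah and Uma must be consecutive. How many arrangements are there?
Treat the 3 as one block: (8-3+1)! × 3! = 720 × 6 = 4320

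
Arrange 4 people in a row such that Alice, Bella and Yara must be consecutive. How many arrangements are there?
Treat the 3 as one block: (4-3+1)! × 3! = 2 × 6 = 12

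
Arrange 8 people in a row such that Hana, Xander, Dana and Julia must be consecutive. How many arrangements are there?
Treat the 4 as one block: (8-4+1)! × 4! = 120 × 24 = 2880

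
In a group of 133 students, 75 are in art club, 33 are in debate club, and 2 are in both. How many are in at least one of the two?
|A∪B| = |A| + |B| - |A∩B| = 75 + 33 - 2 = 106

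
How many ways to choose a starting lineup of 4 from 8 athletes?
C(8,4) = 8!/(4!×4!) = 70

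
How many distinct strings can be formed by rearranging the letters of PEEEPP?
6! / (3! × 3!) = 20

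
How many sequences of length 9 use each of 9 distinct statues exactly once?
9! = 362880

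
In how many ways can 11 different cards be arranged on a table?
11! = 39916800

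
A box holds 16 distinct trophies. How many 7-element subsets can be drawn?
C(16,7) = 16!/(7!×9!) = 11440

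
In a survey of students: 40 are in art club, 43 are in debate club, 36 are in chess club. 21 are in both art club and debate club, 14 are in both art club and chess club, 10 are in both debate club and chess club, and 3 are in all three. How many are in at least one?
|A∪B∪C| = 40+43+36-21-14-10+3 = 77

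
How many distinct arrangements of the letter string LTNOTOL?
7! / (2! × 2! × 2! × 1!) = 630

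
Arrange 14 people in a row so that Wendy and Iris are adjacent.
Treat as block: (14-1)! × 2! = 6227020800 × 2 = 12454041600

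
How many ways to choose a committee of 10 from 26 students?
C(26,10) = 26!/(10!×16!) = 5311735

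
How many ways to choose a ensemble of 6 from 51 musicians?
C(51,6) = 51!/(6!×45!) = 18009460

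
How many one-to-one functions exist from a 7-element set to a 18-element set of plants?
P(18,7) = 18!/(18-7)! = 160392960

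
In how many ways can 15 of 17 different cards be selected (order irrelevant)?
C(17,15) = 17!/(15!×2!) = 136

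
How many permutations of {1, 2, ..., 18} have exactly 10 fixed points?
Choose the 10 fixed points C(18,10) = 43758, derange the rest: !8 = Σ_{j=0}^{8} (-1)^j·8!/j! = 40320 - 40320 + 20160 - 6720 + 1680 - 336 + 56 - 8 + 1 = 14833. Product = 43758 × 14833 = 649062414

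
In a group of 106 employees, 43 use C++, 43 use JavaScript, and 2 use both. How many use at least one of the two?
|A∪B| = |A| + |B| - |A∩B| = 43 + 43 - 2 = 84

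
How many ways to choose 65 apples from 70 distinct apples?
C(70,65) = 70!/(65!×5!) = 12103014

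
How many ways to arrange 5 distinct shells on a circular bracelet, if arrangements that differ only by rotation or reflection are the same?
(5-1)!/2 = 24/2 = 12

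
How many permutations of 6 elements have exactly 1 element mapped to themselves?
Choose the 1 fixed point C(6,1) = 6, derange the rest: !5 = Σ_{j=0}^{5} (-1)^j·5!/j! = 120 - 120 + 60 - 20 + 5 - 1 = 44. Product = 6 × 44 = 264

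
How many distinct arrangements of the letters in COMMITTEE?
9! / (1! × 1! × 2! × 1! × 2! × 2!) = 45360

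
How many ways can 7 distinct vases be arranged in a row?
7! = 5040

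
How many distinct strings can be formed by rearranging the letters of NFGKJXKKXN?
10! / (2! × 1! × 2! × 3! × 1! × 1!) = 151200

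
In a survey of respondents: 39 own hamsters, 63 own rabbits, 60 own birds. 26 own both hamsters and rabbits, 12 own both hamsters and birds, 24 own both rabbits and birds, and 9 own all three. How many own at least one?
|A∪B∪C| = 39+63+60-26-12-24+9 = 109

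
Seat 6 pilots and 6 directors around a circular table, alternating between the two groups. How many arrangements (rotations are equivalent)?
Fix one of the pilots: (6-1)! ways for the remaining pilots, × 6! ways for the directors = 120 × 720 = 86400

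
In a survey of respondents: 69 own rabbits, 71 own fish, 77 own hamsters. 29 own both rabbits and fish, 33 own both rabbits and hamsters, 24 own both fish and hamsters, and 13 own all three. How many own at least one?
|A∪B∪C| = 69+71+77-29-33-24+13 = 144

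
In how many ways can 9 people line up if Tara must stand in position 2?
Fix one position: (9-1)! = 40320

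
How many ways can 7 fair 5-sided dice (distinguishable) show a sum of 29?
Coefficient of x^29 in (x + x² + ... + x^5)^7. By inclusion-exclusion on dice exceeding 5: Σ_j (-1)^j C(7,j)·C(29-1-5j, 6) = C(7,0)·C(28,6) - C(7,1)·C(23,6) + C(7,2)·C(18,6) - C(7,3)·C(13,6) + C(7,4)·C(8,6) = 1·376740 - 7·100947 + 21·18564 - 35·1716 + 35·28 = 875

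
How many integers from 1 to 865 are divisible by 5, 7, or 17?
⌊865/5⌋+⌊865/7⌋+⌊865/17⌋ - ⌊865/35⌋-⌊865/85⌋-⌊865/119⌋ + ⌊865/595⌋ = 173+123+50 - 24-10-7 + 1 = 306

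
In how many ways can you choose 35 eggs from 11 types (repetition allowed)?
C(35+11-1, 11-1) = C(45, 10) = 3190187286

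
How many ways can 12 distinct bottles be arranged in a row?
12! = 479001600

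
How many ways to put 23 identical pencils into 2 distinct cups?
C(23+2-1, 2-1) = C(24, 1) = 24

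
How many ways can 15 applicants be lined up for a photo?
15! = 1307674368000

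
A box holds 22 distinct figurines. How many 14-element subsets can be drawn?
C(22,14) = 22!/(14!×8!) = 319770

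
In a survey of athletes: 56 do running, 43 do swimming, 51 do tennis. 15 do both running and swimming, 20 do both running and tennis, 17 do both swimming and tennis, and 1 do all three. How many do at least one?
|A∪B∪C| = 56+43+51-15-20-17+1 = 99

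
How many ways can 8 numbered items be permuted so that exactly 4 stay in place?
Choose the 4 fixed points C(8,4) = 70, derange the rest: !4 = Σ_{j=0}^{4} (-1)^j·4!/j! = 24 - 24 + 12 - 4 + 1 = 9. Product = 70 × 9 = 630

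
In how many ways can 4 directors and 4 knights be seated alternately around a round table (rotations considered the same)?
Fix one of the directors: (4-1)! ways for the remaining directors, × 4! ways for the knights = 6 × 24 = 144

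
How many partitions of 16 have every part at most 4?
Let r_j(i) = number of partitions of i into parts ≤ j, for i = 0..16. r_1(i) = 1 for all i; r_j(i) = r_{j-1}(i) + r_j(i-j). Rows j = 2..4: ≤2: 1 1 2 2 3 3 4 4 5 5 6 6 7 7 8 8 9; ≤3: 1 1 2 3 4 5 7 8 10 12 14 16 19 21 24 27 30; ≤4: 1 1 2 3 5 6 9 11 15 18 23 27 34 39 47 54 64. r_4(16) = 64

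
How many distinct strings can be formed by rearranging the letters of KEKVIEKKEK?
10! / (5! × 1! × 3! × 1!) = 5040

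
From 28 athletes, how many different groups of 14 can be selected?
C(28,14) = 28!/(14!×14!) = 40116600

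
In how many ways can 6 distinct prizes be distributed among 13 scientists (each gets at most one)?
P(13,6) = 13!/(13-6)! = 1235520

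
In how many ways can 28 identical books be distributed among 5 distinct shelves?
C(28+5-1, 5-1) = C(32, 4) = 35960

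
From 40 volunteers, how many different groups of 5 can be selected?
C(40,5) = 40!/(5!×35!) = 658008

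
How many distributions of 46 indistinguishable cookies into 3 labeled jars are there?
C(46+3-1, 3-1) = C(48, 2) = 1128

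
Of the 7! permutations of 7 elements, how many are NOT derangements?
Complement of the derangements. !7 = Σ_{j=0}^{7} (-1)^j·7!/j! = 5040 - 5040 + 2520 - 840 + 210 - 42 + 7 - 1 = 1854. 7! - !7 = 5040 - 1854 = 3186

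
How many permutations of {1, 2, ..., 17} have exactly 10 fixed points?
Choose the 10 fixed points C(17,10) = 19448, derange the rest: !7 = Σ_{j=0}^{7} (-1)^j·7!/j! = 5040 - 5040 + 2520 - 840 + 210 - 42 + 7 - 1 = 1854. Product = 19448 × 1854 = 36056592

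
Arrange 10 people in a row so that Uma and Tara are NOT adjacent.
Total - adjacent = 10! - (10-1)!×2 = 3628800 - 725760 = 2903040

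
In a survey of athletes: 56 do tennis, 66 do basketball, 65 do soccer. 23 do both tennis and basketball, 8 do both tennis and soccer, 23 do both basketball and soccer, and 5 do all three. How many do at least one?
|A∪B∪C| = 56+66+65-23-8-23+5 = 138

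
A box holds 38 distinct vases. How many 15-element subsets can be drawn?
C(38,15) = 38!/(15!×23!) = 15471286560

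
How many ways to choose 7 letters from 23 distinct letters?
C(23,7) = 23!/(7!×16!) = 245157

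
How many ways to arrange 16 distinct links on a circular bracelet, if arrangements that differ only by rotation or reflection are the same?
(16-1)!/2 = 1307674368000/2 = 653837184000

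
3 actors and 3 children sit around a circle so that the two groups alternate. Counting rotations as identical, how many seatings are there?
Fix one of the actors: (3-1)! ways for the remaining actors, × 3! ways for the children = 2 × 6 = 12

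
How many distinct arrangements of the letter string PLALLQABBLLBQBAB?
16! / (1! × 2! × 3! × 5! × 5!) = 121080960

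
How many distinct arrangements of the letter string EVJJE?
5! / (1! × 2! × 2!) = 30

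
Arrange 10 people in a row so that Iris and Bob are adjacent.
Treat as block: (10-1)! × 2! = 362880 × 2 = 725760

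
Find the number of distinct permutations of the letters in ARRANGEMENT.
11! / (2! × 2! × 2! × 1! × 2! × 1! × 1!) = 2494800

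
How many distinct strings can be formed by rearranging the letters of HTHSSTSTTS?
10! / (4! × 2! × 4!) = 3150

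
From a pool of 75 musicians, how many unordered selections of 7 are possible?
C(75,7) = 75!/(7!×68!) = 1984829850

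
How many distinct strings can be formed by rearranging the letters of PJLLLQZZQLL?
11! / (1! × 2! × 1! × 5! × 2!) = 83160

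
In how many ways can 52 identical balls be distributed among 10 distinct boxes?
C(52+10-1, 10-1) = C(61, 9) = 17341763505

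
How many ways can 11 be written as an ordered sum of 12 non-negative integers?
C(11+12-1, 12-1) = C(22, 11) = 705432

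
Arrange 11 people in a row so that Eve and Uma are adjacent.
Treat as block: (11-1)! × 2! = 3628800 × 2 = 7257600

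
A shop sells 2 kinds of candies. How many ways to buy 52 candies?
C(52+2-1, 2-1) = C(53, 1) = 53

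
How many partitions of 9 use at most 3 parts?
By conjugation, equals partitions of 9 into parts ≤ 3. Let r_j(i) = number of partitions of i into parts ≤ j, for i = 0..9. r_1(i) = 1 for all i; r_j(i) = r_{j-1}(i) + r_j(i-j). Rows j = 2..3: ≤2: 1 1 2 2 3 3 4 4 5 5; ≤3: 1 1 2 3 4 5 7 8 10 12. r_3(9) = 12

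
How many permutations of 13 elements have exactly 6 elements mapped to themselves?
Choose the 6 fixed points C(13,6) = 1716, derange the rest: !7 = Σ_{j=0}^{7} (-1)^j·7!/j! = 5040 - 5040 + 2520 - 840 + 210 - 42 + 7 - 1 = 1854. Product = 1716 × 1854 = 3181464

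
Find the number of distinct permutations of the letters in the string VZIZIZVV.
8! / (3! × 3! × 2!) = 560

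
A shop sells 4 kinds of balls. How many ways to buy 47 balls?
C(47+4-1, 4-1) = C(50, 3) = 19600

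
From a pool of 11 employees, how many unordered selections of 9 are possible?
C(11,9) = 11!/(9!×2!) = 55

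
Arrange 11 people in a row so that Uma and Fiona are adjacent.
Treat as block: (11-1)! × 2! = 3628800 × 2 = 7257600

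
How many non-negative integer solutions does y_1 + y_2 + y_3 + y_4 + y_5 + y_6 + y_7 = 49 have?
C(49+7-1, 7-1) = C(55, 6) = 28989675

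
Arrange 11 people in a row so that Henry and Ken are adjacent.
Treat as block: (11-1)! × 2! = 3628800 × 2 = 7257600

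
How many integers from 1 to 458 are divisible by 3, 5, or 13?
⌊458/3⌋+⌊458/5⌋+⌊458/13⌋ - ⌊458/15⌋-⌊458/39⌋-⌊458/65⌋ + ⌊458/195⌋ = 152+91+35 - 30-11-7 + 2 = 232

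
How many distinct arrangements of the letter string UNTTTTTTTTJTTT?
14! / (11! × 1! × 1! × 1!) = 2184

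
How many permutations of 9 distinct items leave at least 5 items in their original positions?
Exactly j fixed points: C(9,j)·!(9-j); sum over j ≥ 5 (derangement numbers via !m = (m-1)·(!(m-1) + !(m-2)): !0..!4 = 1, 0, 1, 2, 9). Σ_{j=5}^{9} C(9,j)·!(9-j) = C(9,5)·!4 + C(9,6)·!3 + C(9,7)·!2 + C(9,8)·!1 + C(9,9)·!0 = 126·9 + 84·2 + 36·1 + 9·0 + 1·1 = 1339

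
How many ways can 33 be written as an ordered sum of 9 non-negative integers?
C(33+9-1, 9-1) = C(41, 8) = 95548245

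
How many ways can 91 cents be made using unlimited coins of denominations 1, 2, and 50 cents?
Coefficient of x^91 in 1/(1-x^1) · 1/(1-x^2) · 1/(1-x^50). Case on j = number of 50-cent coins (j = 0..1); remainder r = 91 - 50j is made from {1,2} in ⌊r/2⌋+1 ways. r = 91, 41 → 46 + 21 = 67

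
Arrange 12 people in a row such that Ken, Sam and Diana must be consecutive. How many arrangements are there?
Treat the 3 as one block: (12-3+1)! × 3! = 3628800 × 6 = 21772800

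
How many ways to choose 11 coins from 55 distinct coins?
C(55,11) = 55!/(11!×44!) = 119653565850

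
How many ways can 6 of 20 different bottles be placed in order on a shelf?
P(20,6) = 20!/(20-6)! = 27907200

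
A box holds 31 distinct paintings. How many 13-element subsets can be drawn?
C(31,13) = 31!/(13!×18!) = 206253075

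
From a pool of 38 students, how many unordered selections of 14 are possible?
C(38,14) = 38!/(14!×24!) = 9669554100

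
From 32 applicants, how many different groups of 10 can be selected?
C(32,10) = 32!/(10!×22!) = 64512240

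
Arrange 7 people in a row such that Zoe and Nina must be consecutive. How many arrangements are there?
Treat the 2 as one block: (7-2+1)! × 2! = 720 × 2 = 1440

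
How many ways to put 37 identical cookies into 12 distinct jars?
C(37+12-1, 12-1) = C(48, 11) = 22595200368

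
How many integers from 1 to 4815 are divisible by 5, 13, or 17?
⌊4815/5⌋+⌊4815/13⌋+⌊4815/17⌋ - ⌊4815/65⌋-⌊4815/85⌋-⌊4815/221⌋ + ⌊4815/1105⌋ = 963+370+283 - 74-56-21 + 4 = 1469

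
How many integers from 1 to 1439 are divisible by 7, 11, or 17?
⌊1439/7⌋+⌊1439/11⌋+⌊1439/17⌋ - ⌊1439/77⌋-⌊1439/119⌋-⌊1439/187⌋ + ⌊1439/1309⌋ = 205+130+84 - 18-12-7 + 1 = 383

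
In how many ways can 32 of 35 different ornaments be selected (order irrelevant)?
C(35,32) = 35!/(32!×3!) = 6545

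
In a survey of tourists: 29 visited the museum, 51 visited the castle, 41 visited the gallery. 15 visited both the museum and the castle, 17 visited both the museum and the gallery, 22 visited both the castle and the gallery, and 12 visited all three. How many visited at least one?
|A∪B∪C| = 29+51+41-15-17-22+12 = 79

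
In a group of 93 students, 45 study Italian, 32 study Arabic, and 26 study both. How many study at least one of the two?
|A∪B| = |A| + |B| - |A∩B| = 45 + 32 - 26 = 51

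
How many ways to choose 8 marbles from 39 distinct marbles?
C(39,8) = 39!/(8!×31!) = 61523748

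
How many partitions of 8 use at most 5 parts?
By conjugation, equals partitions of 8 into parts ≤ 5. Let r_j(i) = number of partitions of i into parts ≤ j, for i = 0..8. r_1(i) = 1 for all i; r_j(i) = r_{j-1}(i) + r_j(i-j). Rows j = 2..5: ≤2: 1 1 2 2 3 3 4 4 5; ≤3: 1 1 2 3 4 5 7 8 10; ≤4: 1 1 2 3 5 6 9 11 15; ≤5: 1 1 2 3 5 7 10 13 18. r_5(8) = 18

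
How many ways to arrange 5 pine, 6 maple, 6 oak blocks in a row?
17! / (5! × 6! × 6!) = 5717712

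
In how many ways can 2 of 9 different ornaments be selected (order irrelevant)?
C(9,2) = 9!/(2!×7!) = 36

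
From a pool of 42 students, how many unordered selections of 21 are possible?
C(42,21) = 42!/(21!×21!) = 538257874440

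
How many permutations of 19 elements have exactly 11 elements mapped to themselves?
Choose the 11 fixed points C(19,11) = 75582, derange the rest: !8 = Σ_{j=0}^{8} (-1)^j·8!/j! = 40320 - 40320 + 20160 - 6720 + 1680 - 336 + 56 - 8 + 1 = 14833. Product = 75582 × 14833 = 1121107806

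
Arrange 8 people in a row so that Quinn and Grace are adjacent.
Treat as block: (8-1)! × 2! = 5040 × 2 = 10080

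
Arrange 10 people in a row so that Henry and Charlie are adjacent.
Treat as block: (10-1)! × 2! = 362880 × 2 = 725760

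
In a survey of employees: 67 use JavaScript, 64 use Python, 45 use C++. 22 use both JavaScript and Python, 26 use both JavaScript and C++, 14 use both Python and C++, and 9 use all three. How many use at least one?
|A∪B∪C| = 67+64+45-22-26-14+9 = 123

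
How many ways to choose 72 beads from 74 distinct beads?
C(74,72) = 74!/(72!×2!) = 2701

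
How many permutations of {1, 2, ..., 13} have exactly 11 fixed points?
Choose the 11 fixed points C(13,11) = 78, derange the rest: !2 = Σ_{j=0}^{2} (-1)^j·2!/j! = 2 - 2 + 1 = 1. Product = 78 × 1 = 78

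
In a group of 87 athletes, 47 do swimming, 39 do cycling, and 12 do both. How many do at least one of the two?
|A∪B| = |A| + |B| - |A∩B| = 47 + 39 - 12 = 74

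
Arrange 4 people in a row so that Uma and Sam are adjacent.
Treat as block: (4-1)! × 2! = 6 × 2 = 12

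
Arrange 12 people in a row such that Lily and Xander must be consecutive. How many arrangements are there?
Treat the 2 as one block: (12-2+1)! × 2! = 39916800 × 2 = 79833600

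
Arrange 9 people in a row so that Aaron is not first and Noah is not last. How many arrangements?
By inclusion-exclusion: 9! - 2×(9-1)! + (9-2)! = 362880 - 80640 + 5040 = 287280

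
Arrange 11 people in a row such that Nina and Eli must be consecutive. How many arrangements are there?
Treat the 2 as one block: (11-2+1)! × 2! = 3628800 × 2 = 7257600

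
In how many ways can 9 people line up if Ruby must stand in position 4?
Fix one position: (9-1)! = 40320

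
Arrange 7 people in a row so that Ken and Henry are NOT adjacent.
Total - adjacent = 7! - (7-1)!×2 = 5040 - 1440 = 3600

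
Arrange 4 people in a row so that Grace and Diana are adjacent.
Treat as block: (4-1)! × 2! = 6 × 2 = 12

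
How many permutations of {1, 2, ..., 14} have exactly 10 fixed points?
Choose the 10 fixed points C(14,10) = 1001, derange the rest: !4 = Σ_{j=0}^{4} (-1)^j·4!/j! = 24 - 24 + 12 - 4 + 1 = 9. Product = 1001 × 9 = 9009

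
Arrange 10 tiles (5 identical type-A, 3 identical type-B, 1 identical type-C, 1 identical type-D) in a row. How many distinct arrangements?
10! / (5! × 3! × 1! × 1!) = 5040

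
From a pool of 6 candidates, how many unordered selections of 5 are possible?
C(6,5) = 6!/(5!×1!) = 6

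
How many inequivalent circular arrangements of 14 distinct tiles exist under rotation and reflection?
(14-1)!/2 = 6227020800/2 = 3113510400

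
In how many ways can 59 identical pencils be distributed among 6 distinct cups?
C(59+6-1, 6-1) = C(64, 5) = 7624512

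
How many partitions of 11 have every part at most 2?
Let r_j(i) = number of partitions of i into parts ≤ j, for i = 0..11. r_1(i) = 1 for all i; r_j(i) = r_{j-1}(i) + r_j(i-j). Rows j = 2..2: ≤2: 1 1 2 2 3 3 4 4 5 5 6 6. r_2(11) = 6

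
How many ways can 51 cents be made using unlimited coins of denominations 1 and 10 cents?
Coefficient of x^51 in 1/(1-x^1) · 1/(1-x^10). Use j coins of 10 for j = 0..⌊51/10⌋ = 5, the rest in 1s: 5 + 1 = 6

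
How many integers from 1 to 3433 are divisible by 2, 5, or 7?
⌊3433/2⌋+⌊3433/5⌋+⌊3433/7⌋ - ⌊3433/10⌋-⌊3433/14⌋-⌊3433/35⌋ + ⌊3433/70⌋ = 1716+686+490 - 343-245-98 + 49 = 2255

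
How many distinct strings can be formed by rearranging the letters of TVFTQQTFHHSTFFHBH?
17! / (4! × 1! × 1! × 4! × 2! × 1! × 4!) = 12864852000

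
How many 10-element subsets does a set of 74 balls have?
C(74,10) = 74!/(10!×64!) = 718406958841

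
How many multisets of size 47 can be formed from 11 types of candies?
C(47+11-1, 11-1) = C(57, 10) = 43183019880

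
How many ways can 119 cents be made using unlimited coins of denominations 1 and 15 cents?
Coefficient of x^119 in 1/(1-x^1) · 1/(1-x^15). Use j coins of 15 for j = 0..⌊119/15⌋ = 7, the rest in 1s: 7 + 1 = 8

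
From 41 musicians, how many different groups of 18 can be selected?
C(41,18) = 41!/(18!×23!) = 202112640600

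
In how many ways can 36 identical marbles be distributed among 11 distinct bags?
C(36+11-1, 11-1) = C(46, 10) = 4076350421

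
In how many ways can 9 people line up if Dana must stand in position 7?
Fix one position: (9-1)! = 40320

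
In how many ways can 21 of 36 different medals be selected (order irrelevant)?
C(36,21) = 36!/(21!×15!) = 5567902560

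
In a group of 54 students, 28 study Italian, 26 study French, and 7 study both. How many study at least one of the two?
|A∪B| = |A| + |B| - |A∩B| = 28 + 26 - 7 = 47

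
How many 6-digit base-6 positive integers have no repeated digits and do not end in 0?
Last digit: 5 nonzero choices. First digit: 4 (nonzero, ≠last). Middle 4: P(4,4) = 24. Total = 480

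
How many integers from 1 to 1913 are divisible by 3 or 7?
⌊1913/3⌋ + ⌊1913/7⌋ - ⌊1913/21⌋ = 637 + 273 - 91 = 819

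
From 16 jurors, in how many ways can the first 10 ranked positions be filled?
P(16,10) = 16!/(16-10)! = 29059430400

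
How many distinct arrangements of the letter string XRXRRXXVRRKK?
12! / (1! × 2! × 5! × 4!) = 83160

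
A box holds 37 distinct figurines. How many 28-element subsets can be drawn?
C(37,28) = 37!/(28!×9!) = 124403620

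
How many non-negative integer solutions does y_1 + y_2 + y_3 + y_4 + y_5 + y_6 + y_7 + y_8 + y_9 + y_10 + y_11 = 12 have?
C(12+11-1, 11-1) = C(22, 10) = 646646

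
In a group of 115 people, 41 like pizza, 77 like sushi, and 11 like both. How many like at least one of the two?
|A∪B| = |A| + |B| - |A∩B| = 41 + 77 - 11 = 107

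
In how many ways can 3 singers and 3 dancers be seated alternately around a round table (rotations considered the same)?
Fix one of the singers: (3-1)! ways for the remaining singers, × 3! ways for the dancers = 2 × 6 = 12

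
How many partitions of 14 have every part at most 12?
Let r_j(i) = number of partitions of i into parts ≤ j, for i = 0..14. r_1(i) = 1 for all i; r_j(i) = r_{j-1}(i) + r_j(i-j). Rows j = 2..12: ≤2: 1 1 2 2 3 3 4 4 5 5 6 6 7 7 8; ≤3: 1 1 2 3 4 5 7 8 10 12 14 16 19 21 24; ≤4: 1 1 2 3 5 6 9 11 15 18 23 27 34 39 47; ≤5: 1 1 2 3 5 7 10 13 18 23 30 37 47 57 70; ≤6: 1 1 2 3 5 7 11 14 20 26 35 44 58 71 90; ≤7: 1 1 2 3 5 7 11 15 21 28 38 49 65 82 105; ≤8: 1 1 2 3 5 7 11 15 22 29 40 52 70 89 116; ≤9: 1 1 2 3 5 7 11 15 22 30 41 54 73 94 123; ≤10: 1 1 2 3 5 7 11 15 22 30 42 55 75 97 128; ≤11: 1 1 2 3 5 7 11 15 22 30 42 56 76 99 131; ≤12: 1 1 2 3 5 7 11 15 22 30 42 56 77 100 133. r_12(14) = 133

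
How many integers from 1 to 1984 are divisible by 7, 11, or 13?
⌊1984/7⌋+⌊1984/11⌋+⌊1984/13⌋ - ⌊1984/77⌋-⌊1984/91⌋-⌊1984/143⌋ + ⌊1984/1001⌋ = 283+180+152 - 25-21-13 + 1 = 557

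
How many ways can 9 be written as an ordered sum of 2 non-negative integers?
C(9+2-1, 2-1) = C(10, 1) = 10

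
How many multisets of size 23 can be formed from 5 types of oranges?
C(23+5-1, 5-1) = C(27, 4) = 17550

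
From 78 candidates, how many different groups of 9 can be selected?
C(78,9) = 78!/(9!×69!) = 182364632450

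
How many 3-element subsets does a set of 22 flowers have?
C(22,3) = 22!/(3!×19!) = 1540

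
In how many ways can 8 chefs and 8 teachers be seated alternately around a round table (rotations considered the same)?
Fix one of the chefs: (8-1)! ways for the remaining chefs, × 8! ways for the teachers = 5040 × 40320 = 203212800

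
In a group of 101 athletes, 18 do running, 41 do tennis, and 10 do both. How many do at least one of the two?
|A∪B| = |A| + |B| - |A∩B| = 18 + 41 - 10 = 49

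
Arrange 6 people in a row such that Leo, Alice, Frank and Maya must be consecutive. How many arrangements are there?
Treat the 4 as one block: (6-4+1)! × 4! = 6 × 24 = 144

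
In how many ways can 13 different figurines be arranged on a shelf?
13! = 6227020800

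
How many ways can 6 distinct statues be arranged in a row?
6! = 720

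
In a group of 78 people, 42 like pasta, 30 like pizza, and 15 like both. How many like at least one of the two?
|A∪B| = |A| + |B| - |A∩B| = 42 + 30 - 15 = 57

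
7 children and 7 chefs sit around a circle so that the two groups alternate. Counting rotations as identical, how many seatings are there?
Fix one of the children: (7-1)! ways for the remaining children, × 7! ways for the chefs = 720 × 5040 = 3628800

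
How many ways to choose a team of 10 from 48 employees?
C(48,10) = 48!/(10!×38!) = 6540715896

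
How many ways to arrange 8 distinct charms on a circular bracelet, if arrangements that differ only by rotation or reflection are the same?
(8-1)!/2 = 5040/2 = 2520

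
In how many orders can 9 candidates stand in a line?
9! = 362880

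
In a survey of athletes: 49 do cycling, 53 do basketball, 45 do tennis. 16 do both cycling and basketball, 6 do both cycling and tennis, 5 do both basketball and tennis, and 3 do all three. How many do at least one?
|A∪B∪C| = 49+53+45-16-6-5+3 = 123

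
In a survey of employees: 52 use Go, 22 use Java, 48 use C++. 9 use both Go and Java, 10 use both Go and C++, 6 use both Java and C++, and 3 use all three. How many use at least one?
|A∪B∪C| = 52+22+48-9-10-6+3 = 100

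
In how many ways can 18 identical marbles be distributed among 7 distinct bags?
C(18+7-1, 7-1) = C(24, 6) = 134596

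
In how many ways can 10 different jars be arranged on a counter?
10! = 3628800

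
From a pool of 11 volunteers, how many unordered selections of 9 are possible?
C(11,9) = 11!/(9!×2!) = 55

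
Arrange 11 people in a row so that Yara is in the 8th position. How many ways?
Fix one position: (11-1)! = 3628800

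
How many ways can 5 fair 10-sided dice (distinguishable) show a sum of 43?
Coefficient of x^43 in (x + x² + ... + x^10)^5. By inclusion-exclusion on dice exceeding 10: Σ_j (-1)^j C(5,j)·C(43-1-10j, 4) = C(5,0)·C(42,4) - C(5,1)·C(32,4) + C(5,2)·C(22,4) - C(5,3)·C(12,4) = 1·111930 - 5·35960 + 10·7315 - 10·495 = 330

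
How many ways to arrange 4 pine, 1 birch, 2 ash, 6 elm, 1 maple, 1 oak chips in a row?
15! / (4! × 1! × 2! × 6! × 1! × 1!) = 37837800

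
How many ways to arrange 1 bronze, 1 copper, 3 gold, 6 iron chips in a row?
11! / (1! × 1! × 3! × 6!) = 9240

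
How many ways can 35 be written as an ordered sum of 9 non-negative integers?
C(35+9-1, 9-1) = C(43, 8) = 145008513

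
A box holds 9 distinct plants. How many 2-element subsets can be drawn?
C(9,2) = 9!/(2!×7!) = 36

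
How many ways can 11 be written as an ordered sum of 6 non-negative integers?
C(11+6-1, 6-1) = C(16, 5) = 4368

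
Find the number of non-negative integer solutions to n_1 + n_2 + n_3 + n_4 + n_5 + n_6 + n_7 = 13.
C(13+7-1, 7-1) = C(19, 6) = 27132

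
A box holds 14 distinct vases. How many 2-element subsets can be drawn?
C(14,2) = 14!/(2!×12!) = 91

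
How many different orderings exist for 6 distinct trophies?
6! = 720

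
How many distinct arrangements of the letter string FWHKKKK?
7! / (1! × 1! × 4! × 1!) = 210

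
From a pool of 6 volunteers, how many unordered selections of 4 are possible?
C(6,4) = 6!/(4!×2!) = 15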